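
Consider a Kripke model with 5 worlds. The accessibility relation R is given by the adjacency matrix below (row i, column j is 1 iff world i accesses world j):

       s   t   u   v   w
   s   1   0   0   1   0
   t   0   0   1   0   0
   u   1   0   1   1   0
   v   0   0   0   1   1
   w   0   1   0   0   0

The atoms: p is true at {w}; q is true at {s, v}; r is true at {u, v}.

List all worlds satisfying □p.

s: successors {s, v}; p there: s:F, v:F. ✗
t: successors {u}; p there: u:F. ✗
u: successors {s, u, v}; p there: s:F, u:F, v:F. ✗
v: successors {v, w}; p there: v:F, w:T. ✗
w: successors {t}; p there: t:F. ✗

∅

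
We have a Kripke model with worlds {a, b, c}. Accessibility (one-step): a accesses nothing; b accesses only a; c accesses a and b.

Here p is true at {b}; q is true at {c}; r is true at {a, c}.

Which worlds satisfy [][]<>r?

{a, b}

a: no successors, so [][]<>r holds vacuously. ✓
b: successors {a}; []<>r there: a:T. ✓
c: successors {a, b}; []<>r there: a:T, b:F. ✗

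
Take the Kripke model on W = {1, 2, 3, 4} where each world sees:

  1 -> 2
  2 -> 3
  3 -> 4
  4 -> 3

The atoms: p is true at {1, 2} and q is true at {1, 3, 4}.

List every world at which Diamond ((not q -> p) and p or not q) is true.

{1}

1: successors {2}; (not q -> p) and p or not q there: 2:T. ✓
2: successors {3}; (not q -> p) and p or not q there: 3:F. ✗
3: successors {4}; (not q -> p) and p or not q there: 4:F. ✗
4: successors {3}; (not q -> p) and p or not q there: 3:F. ✗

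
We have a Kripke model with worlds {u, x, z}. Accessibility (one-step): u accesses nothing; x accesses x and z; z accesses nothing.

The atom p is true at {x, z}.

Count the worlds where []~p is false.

u: no successors, so []~p holds vacuously. ✓
x: successors {x, z}; ~p there: x:F, z:F. ✗
z: no successors, so []~p holds vacuously. ✓
Satisfying worlds: {u, z}.
So []~p fails at the other 1 world.

1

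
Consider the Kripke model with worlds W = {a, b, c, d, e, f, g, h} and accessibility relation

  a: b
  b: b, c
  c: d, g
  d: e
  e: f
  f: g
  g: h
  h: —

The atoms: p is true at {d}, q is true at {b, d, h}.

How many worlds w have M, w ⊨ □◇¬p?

a: successors {b}; ◇¬p there: b:T. ✓
b: successors {b, c}; ◇¬p there: b:T, c:T. ✓
c: successors {d, g}; ◇¬p there: d:T, g:T. ✓
d: successors {e}; ◇¬p there: e:T. ✓
e: successors {f}; ◇¬p there: f:T. ✓
f: successors {g}; ◇¬p there: g:T. ✓
g: successors {h}; ◇¬p there: h:F. ✗
h: no successors, so □◇¬p holds vacuously. ✓
Satisfying worlds: {a, b, c, d, e, f, h}.

7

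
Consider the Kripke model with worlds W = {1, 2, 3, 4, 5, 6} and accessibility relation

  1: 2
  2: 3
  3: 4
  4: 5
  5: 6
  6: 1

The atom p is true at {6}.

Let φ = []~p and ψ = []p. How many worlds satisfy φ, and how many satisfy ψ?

5 and 1

For []~p:
1: successors {2}; ~p there: 2:T. ✓
2: successors {3}; ~p there: 3:T. ✓
3: successors {4}; ~p there: 4:T. ✓
4: successors {5}; ~p there: 5:T. ✓
5: successors {6}; ~p there: 6:F. ✗
6: successors {1}; ~p there: 1:T. ✓
— 5 worlds.
For []p:
1: successors {2}; p there: 2:F. ✗
2: successors {3}; p there: 3:F. ✗
3: successors {4}; p there: 4:F. ✗
4: successors {5}; p there: 5:F. ✗
5: successors {6}; p there: 6:T. ✓
6: successors {1}; p there: 1:F. ✗
— 1 world.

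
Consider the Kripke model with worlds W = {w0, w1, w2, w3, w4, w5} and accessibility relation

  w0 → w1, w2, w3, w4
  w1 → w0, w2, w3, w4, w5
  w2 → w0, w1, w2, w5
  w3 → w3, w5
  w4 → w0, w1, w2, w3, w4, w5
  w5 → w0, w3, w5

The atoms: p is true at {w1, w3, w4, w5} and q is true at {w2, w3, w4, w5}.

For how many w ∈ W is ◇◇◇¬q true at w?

w0: successors {w1, w2, w3, w4}; ◇◇¬q there: w1:T, w2:T, w3:T, w4:T. ✓
w1: successors {w0, w2, w3, w4, w5}; ◇◇¬q there: w0:T, w2:T, w3:T, w4:T, w5:T. ✓
w2: successors {w0, w1, w2, w5}; ◇◇¬q there: w0:T, w1:T, w2:T, w5:T. ✓
w3: successors {w3, w5}; ◇◇¬q there: w3:T, w5:T. ✓
w4: successors {w0, w1, w2, w3, w4, w5}; ◇◇¬q there: w0:T, w1:T, w2:T, w3:T, w4:T, w5:T. ✓
w5: successors {w0, w3, w5}; ◇◇¬q there: w0:T, w3:T, w5:T. ✓
Satisfying worlds: {w0, w1, w2, w3, w4, w5}.

6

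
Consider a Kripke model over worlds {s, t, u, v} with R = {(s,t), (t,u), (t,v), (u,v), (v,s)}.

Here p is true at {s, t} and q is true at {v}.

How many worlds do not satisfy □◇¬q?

1

s: successors {t}; ◇¬q there: t:T. ✓
t: successors {u, v}; ◇¬q there: u:F, v:T. ✗
u: successors {v}; ◇¬q there: v:T. ✓
v: successors {s}; ◇¬q there: s:T. ✓
Satisfying worlds: {s, u, v}.
So □◇¬q fails at the other 1 world.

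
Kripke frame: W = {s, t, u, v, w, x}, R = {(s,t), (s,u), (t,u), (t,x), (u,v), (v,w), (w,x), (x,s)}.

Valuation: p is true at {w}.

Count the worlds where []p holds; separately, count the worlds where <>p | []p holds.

1 and 1

For []p:
s: successors {t, u}; p there: t:F, u:F. ✗
t: successors {u, x}; p there: u:F, x:F. ✗
u: successors {v}; p there: v:F. ✗
v: successors {w}; p there: w:T. ✓
w: successors {x}; p there: x:F. ✗
x: successors {s}; p there: s:F. ✗
— 1 world.
For <>p | []p:
s: <>p is F, []p is F. ✗
t: <>p is F, []p is F. ✗
u: <>p is F, []p is F. ✗
v: <>p is T, []p is T. ✓
w: <>p is F, []p is F. ✗
x: <>p is F, []p is F. ✗
— 1 world.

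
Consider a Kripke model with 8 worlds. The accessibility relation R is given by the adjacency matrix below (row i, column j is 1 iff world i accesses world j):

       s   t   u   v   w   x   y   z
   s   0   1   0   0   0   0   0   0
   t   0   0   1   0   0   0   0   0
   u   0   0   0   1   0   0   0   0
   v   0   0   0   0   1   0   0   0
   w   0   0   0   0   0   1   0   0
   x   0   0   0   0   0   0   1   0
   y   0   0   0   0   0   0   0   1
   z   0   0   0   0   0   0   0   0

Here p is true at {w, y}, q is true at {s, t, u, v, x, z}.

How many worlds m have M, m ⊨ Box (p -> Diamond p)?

6

s: successors {t}; p -> Diamond p there: t:T. ✓
t: successors {u}; p -> Diamond p there: u:T. ✓
u: successors {v}; p -> Diamond p there: v:T. ✓
v: successors {w}; p -> Diamond p there: w:F. ✗
w: successors {x}; p -> Diamond p there: x:T. ✓
x: successors {y}; p -> Diamond p there: y:F. ✗
y: successors {z}; p -> Diamond p there: z:T. ✓
z: no successors, so Box (p -> Diamond p) holds vacuously. ✓
Satisfying worlds: {s, t, u, w, y, z}.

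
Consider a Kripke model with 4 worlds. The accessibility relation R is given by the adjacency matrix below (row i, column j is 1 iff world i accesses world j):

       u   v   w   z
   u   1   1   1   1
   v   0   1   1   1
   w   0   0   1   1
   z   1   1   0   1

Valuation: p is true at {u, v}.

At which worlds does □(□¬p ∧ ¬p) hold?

u: successors {u, v, w, z}; □¬p ∧ ¬p there: u:F, v:F, w:T, z:F. ✗
v: successors {v, w, z}; □¬p ∧ ¬p there: v:F, w:T, z:F. ✗
w: successors {w, z}; □¬p ∧ ¬p there: w:T, z:F. ✗
z: successors {u, v, z}; □¬p ∧ ¬p there: u:F, v:F, z:F. ✗

∅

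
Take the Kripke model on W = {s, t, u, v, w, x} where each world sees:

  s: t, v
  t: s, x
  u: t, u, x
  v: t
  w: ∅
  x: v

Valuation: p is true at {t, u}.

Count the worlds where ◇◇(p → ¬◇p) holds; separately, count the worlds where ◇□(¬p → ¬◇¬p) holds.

5 and 4

For ◇◇(p → ¬◇p):
s: successors {t, v}; ◇(p → ¬◇p) there: t:T, v:T. ✓
t: successors {s, x}; ◇(p → ¬◇p) there: s:T, x:T. ✓
u: successors {t, u, x}; ◇(p → ¬◇p) there: t:T, u:T, x:T. ✓
v: successors {t}; ◇(p → ¬◇p) there: t:T. ✓
w: no successors, so ◇◇(p → ¬◇p) fails. ✗
x: successors {v}; ◇(p → ¬◇p) there: v:T. ✓
— 5 worlds.
For ◇□(¬p → ¬◇¬p):
s: successors {t, v}; □(¬p → ¬◇¬p) there: t:F, v:T. ✓
t: successors {s, x}; □(¬p → ¬◇¬p) there: s:T, x:T. ✓
u: successors {t, u, x}; □(¬p → ¬◇¬p) there: t:F, u:F, x:T. ✓
v: successors {t}; □(¬p → ¬◇¬p) there: t:F. ✗
w: no successors, so ◇□(¬p → ¬◇¬p) fails. ✗
x: successors {v}; □(¬p → ¬◇¬p) there: v:T. ✓
— 4 worlds.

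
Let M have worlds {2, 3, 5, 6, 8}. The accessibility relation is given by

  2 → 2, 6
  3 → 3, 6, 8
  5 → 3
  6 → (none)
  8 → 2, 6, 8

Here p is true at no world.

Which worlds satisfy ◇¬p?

2: successors {2, 6}; ¬p there: 2:T, 6:T. ✓
3: successors {3, 6, 8}; ¬p there: 3:T, 6:T, 8:T. ✓
5: successors {3}; ¬p there: 3:T. ✓
6: no successors, so ◇¬p fails. ✗
8: successors {2, 6, 8}; ¬p there: 2:T, 6:T, 8:T. ✓

{2, 3, 5, 8}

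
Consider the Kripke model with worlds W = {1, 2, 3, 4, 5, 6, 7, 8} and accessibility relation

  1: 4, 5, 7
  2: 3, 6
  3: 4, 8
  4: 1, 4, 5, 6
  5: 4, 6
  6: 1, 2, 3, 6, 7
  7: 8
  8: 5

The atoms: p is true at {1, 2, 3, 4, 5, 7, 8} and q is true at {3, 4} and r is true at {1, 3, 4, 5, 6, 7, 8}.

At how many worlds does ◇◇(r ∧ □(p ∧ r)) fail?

1: successors {4, 5, 7}; ◇(r ∧ □(p ∧ r)) there: 4:T, 5:F, 7:T. ✓
2: successors {3, 6}; ◇(r ∧ □(p ∧ r)) there: 3:T, 6:T. ✓
3: successors {4, 8}; ◇(r ∧ □(p ∧ r)) there: 4:T, 8:F. ✓
4: successors {1, 4, 5, 6}; ◇(r ∧ □(p ∧ r)) there: 1:T, 4:T, 5:F, 6:T. ✓
5: successors {4, 6}; ◇(r ∧ □(p ∧ r)) there: 4:T, 6:T. ✓
6: successors {1, 2, 3, 6, 7}; ◇(r ∧ □(p ∧ r)) there: 1:T, 2:T, 3:T, 6:T, 7:T. ✓
7: successors {8}; ◇(r ∧ □(p ∧ r)) there: 8:F. ✗
8: successors {5}; ◇(r ∧ □(p ∧ r)) there: 5:F. ✗
Satisfying worlds: {1, 2, 3, 4, 5, 6}.
So ◇◇(r ∧ □(p ∧ r)) fails at the other 2 worlds.

2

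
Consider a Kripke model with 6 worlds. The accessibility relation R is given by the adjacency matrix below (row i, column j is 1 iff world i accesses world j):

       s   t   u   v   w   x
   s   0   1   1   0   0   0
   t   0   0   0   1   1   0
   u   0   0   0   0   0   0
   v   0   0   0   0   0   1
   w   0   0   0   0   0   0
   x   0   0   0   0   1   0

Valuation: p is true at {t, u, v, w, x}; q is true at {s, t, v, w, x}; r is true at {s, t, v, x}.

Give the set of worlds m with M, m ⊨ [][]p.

{s, t, u, v, w, x}

s: successors {t, u}; []p there: t:T, u:T. ✓
t: successors {v, w}; []p there: v:T, w:T. ✓
u: no successors, so [][]p holds vacuously. ✓
v: successors {x}; []p there: x:T. ✓
w: no successors, so [][]p holds vacuously. ✓
x: successors {w}; []p there: w:T. ✓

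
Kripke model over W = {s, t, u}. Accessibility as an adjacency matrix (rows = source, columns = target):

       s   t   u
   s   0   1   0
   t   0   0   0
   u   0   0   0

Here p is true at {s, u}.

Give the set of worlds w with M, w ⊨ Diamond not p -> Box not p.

{s, t, u}

s: Diamond not p is T, Box not p is T. ✓
t: Diamond not p is F, Box not p is T. ✓
u: Diamond not p is F, Box not p is T. ✓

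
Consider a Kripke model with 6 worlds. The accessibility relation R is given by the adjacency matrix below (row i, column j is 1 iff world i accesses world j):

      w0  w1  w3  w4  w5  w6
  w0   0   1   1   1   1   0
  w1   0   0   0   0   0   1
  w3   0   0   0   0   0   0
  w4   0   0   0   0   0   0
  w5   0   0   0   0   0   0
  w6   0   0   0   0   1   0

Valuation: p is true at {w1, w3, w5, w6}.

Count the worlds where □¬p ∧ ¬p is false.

5

w0: □¬p is F, ¬p is T. ✗
w1: □¬p is F, ¬p is F. ✗
w3: □¬p is T, ¬p is F. ✗
w4: □¬p is T, ¬p is T. ✓
w5: □¬p is T, ¬p is F. ✗
w6: □¬p is F, ¬p is F. ✗
Satisfying worlds: {w4}.
So □¬p ∧ ¬p fails at the other 5 worlds.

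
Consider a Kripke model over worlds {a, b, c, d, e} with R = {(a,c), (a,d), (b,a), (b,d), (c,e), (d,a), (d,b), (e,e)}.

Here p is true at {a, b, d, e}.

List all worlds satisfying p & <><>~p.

{b, d}

a: p is T, <><>~p is F. ✗
b: p is T, <><>~p is T. ✓
c: p is F, <><>~p is F. ✗
d: p is T, <><>~p is T. ✓
e: p is T, <><>~p is F. ✗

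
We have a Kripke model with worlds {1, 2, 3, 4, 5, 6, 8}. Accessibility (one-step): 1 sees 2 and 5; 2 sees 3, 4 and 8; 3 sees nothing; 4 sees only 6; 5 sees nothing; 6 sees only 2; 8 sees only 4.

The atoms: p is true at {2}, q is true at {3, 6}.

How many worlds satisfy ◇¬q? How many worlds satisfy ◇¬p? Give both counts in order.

For ◇¬q:
1: successors {2, 5}; ¬q there: 2:T, 5:T. ✓
2: successors {3, 4, 8}; ¬q there: 3:F, 4:T, 8:T. ✓
3: no successors, so ◇¬q fails. ✗
4: successors {6}; ¬q there: 6:F. ✗
5: no successors, so ◇¬q fails. ✗
6: successors {2}; ¬q there: 2:T. ✓
8: successors {4}; ¬q there: 4:T. ✓
— 4 worlds.
For ◇¬p:
1: successors {2, 5}; ¬p there: 2:F, 5:T. ✓
2: successors {3, 4, 8}; ¬p there: 3:T, 4:T, 8:T. ✓
3: no successors, so ◇¬p fails. ✗
4: successors {6}; ¬p there: 6:T. ✓
5: no successors, so ◇¬p fails. ✗
6: successors {2}; ¬p there: 2:F. ✗
8: successors {4}; ¬p there: 4:T. ✓
— 4 worlds.

4 and 4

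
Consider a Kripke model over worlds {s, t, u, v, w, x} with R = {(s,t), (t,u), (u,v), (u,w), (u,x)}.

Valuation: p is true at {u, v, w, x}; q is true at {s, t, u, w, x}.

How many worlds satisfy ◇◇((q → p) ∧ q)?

s: successors {t}; ◇((q → p) ∧ q) there: t:T. ✓
t: successors {u}; ◇((q → p) ∧ q) there: u:T. ✓
u: successors {v, w, x}; ◇((q → p) ∧ q) there: v:F, w:F, x:F. ✗
v: no successors, so ◇◇((q → p) ∧ q) fails. ✗
w: no successors, so ◇◇((q → p) ∧ q) fails. ✗
x: no successors, so ◇◇((q → p) ∧ q) fails. ✗
Satisfying worlds: {s, t}.

2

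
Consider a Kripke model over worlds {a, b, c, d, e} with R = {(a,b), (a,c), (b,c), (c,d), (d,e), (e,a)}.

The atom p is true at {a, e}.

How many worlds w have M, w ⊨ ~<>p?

3

a: <>p is F. ✓
b: <>p is F. ✓
c: <>p is F. ✓
d: <>p is T. ✗
e: <>p is T. ✗
Satisfying worlds: {a, b, c}.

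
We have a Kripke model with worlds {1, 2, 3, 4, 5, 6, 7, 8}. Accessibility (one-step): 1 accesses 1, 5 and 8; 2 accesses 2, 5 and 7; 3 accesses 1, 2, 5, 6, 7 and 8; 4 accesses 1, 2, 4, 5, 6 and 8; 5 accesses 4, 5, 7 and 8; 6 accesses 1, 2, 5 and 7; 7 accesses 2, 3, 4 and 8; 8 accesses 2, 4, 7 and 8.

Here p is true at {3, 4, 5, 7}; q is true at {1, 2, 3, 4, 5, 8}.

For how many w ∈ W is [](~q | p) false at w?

8

1: successors {1, 5, 8}; ~q | p there: 1:F, 5:T, 8:F. ✗
2: successors {2, 5, 7}; ~q | p there: 2:F, 5:T, 7:T. ✗
3: successors {1, 2, 5, 6, 7, 8}; ~q | p there: 1:F, 2:F, 5:T, 6:T, 7:T, 8:F. ✗
4: successors {1, 2, 4, 5, 6, 8}; ~q | p there: 1:F, 2:F, 4:T, 5:T, 6:T, 8:F. ✗
5: successors {4, 5, 7, 8}; ~q | p there: 4:T, 5:T, 7:T, 8:F. ✗
6: successors {1, 2, 5, 7}; ~q | p there: 1:F, 2:F, 5:T, 7:T. ✗
7: successors {2, 3, 4, 8}; ~q | p there: 2:F, 3:T, 4:T, 8:F. ✗
8: successors {2, 4, 7, 8}; ~q | p there: 2:F, 4:T, 7:T, 8:F. ✗
Satisfying worlds: ∅.
So [](~q | p) fails at the other 8 worlds.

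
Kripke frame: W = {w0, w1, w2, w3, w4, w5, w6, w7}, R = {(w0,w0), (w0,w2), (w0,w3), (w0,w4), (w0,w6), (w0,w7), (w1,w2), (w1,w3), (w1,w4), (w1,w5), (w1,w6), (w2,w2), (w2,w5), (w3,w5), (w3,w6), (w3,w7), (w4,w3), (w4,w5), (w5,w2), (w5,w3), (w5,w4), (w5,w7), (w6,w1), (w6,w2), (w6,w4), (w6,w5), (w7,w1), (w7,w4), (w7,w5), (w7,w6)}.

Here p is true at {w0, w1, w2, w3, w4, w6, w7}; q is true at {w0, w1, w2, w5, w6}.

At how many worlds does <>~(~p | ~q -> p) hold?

w0: successors {w0, w2, w3, w4, w6, w7}; ~(~p | ~q -> p) there: w0:F, w2:F, w3:F, w4:F, w6:F, w7:F. ✗
w1: successors {w2, w3, w4, w5, w6}; ~(~p | ~q -> p) there: w2:F, w3:F, w4:F, w5:T, w6:F. ✓
w2: successors {w2, w5}; ~(~p | ~q -> p) there: w2:F, w5:T. ✓
w3: successors {w5, w6, w7}; ~(~p | ~q -> p) there: w5:T, w6:F, w7:F. ✓
w4: successors {w3, w5}; ~(~p | ~q -> p) there: w3:F, w5:T. ✓
w5: successors {w2, w3, w4, w7}; ~(~p | ~q -> p) there: w2:F, w3:F, w4:F, w7:F. ✗
w6: successors {w1, w2, w4, w5}; ~(~p | ~q -> p) there: w1:F, w2:F, w4:F, w5:T. ✓
w7: successors {w1, w4, w5, w6}; ~(~p | ~q -> p) there: w1:F, w4:F, w5:T, w6:F. ✓
Satisfying worlds: {w1, w2, w3, w4, w6, w7}.

6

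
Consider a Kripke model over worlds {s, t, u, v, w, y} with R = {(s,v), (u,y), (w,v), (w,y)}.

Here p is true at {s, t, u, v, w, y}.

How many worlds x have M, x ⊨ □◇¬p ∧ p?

s: □◇¬p is F, p is T. ✗
t: □◇¬p is T, p is T. ✓
u: □◇¬p is F, p is T. ✗
v: □◇¬p is T, p is T. ✓
w: □◇¬p is F, p is T. ✗
y: □◇¬p is T, p is T. ✓
Satisfying worlds: {t, v, y}.

3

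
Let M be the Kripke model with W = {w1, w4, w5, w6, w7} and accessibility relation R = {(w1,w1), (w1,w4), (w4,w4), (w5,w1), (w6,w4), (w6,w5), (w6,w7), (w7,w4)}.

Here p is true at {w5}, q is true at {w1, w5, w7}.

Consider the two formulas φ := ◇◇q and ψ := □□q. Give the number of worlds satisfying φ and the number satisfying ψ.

For ◇◇q:
w1: successors {w1, w4}; ◇q there: w1:T, w4:F. ✓
w4: successors {w4}; ◇q there: w4:F. ✗
w5: successors {w1}; ◇q there: w1:T. ✓
w6: successors {w4, w5, w7}; ◇q there: w4:F, w5:T, w7:F. ✓
w7: successors {w4}; ◇q there: w4:F. ✗
— 3 worlds.
For □□q:
w1: successors {w1, w4}; □q there: w1:F, w4:F. ✗
w4: successors {w4}; □q there: w4:F. ✗
w5: successors {w1}; □q there: w1:F. ✗
w6: successors {w4, w5, w7}; □q there: w4:F, w5:T, w7:F. ✗
w7: successors {w4}; □q there: w4:F. ✗
— 0 worlds.

3 and 0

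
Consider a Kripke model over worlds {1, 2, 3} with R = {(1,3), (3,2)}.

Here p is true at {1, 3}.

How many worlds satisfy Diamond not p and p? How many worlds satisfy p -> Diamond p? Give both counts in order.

1 and 2

For Diamond not p and p:
1: Diamond not p is F, p is T. ✗
2: Diamond not p is F, p is F. ✗
3: Diamond not p is T, p is T. ✓
— 1 world.
For p -> Diamond p:
1: p is T, Diamond p is T. ✓
2: p is F, Diamond p is F. ✓
3: p is T, Diamond p is F. ✗
— 2 worlds.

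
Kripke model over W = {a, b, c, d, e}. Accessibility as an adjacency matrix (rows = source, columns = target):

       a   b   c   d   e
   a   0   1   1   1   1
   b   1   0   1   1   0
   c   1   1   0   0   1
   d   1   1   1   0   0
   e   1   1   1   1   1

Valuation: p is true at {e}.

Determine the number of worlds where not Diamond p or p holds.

3

a: not Diamond p is F, p is F. ✗
b: not Diamond p is T, p is F. ✓
c: not Diamond p is F, p is F. ✗
d: not Diamond p is T, p is F. ✓
e: not Diamond p is F, p is T. ✓
Satisfying worlds: {b, d, e}.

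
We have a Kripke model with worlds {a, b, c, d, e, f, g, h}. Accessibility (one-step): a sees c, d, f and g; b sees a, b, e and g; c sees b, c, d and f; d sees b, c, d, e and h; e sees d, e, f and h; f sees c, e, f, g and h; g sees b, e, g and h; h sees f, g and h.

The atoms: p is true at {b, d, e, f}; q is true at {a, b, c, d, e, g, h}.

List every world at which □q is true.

{b, d, g}

a: successors {c, d, f, g}; q there: c:T, d:T, f:F, g:T. ✗
b: successors {a, b, e, g}; q there: a:T, b:T, e:T, g:T. ✓
c: successors {b, c, d, f}; q there: b:T, c:T, d:T, f:F. ✗
d: successors {b, c, d, e, h}; q there: b:T, c:T, d:T, e:T, h:T. ✓
e: successors {d, e, f, h}; q there: d:T, e:T, f:F, h:T. ✗
f: successors {c, e, f, g, h}; q there: c:T, e:T, f:F, g:T, h:T. ✗
g: successors {b, e, g, h}; q there: b:T, e:T, g:T, h:T. ✓
h: successors {f, g, h}; q there: f:F, g:T, h:T. ✗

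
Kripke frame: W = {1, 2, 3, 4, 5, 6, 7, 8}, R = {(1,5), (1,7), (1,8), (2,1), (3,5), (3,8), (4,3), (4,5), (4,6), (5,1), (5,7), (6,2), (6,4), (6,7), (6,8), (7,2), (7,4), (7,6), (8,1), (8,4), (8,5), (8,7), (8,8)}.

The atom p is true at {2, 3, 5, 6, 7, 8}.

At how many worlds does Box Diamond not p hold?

2

1: successors {5, 7, 8}; Diamond not p there: 5:T, 7:T, 8:T. ✓
2: successors {1}; Diamond not p there: 1:F. ✗
3: successors {5, 8}; Diamond not p there: 5:T, 8:T. ✓
4: successors {3, 5, 6}; Diamond not p there: 3:F, 5:T, 6:T. ✗
5: successors {1, 7}; Diamond not p there: 1:F, 7:T. ✗
6: successors {2, 4, 7, 8}; Diamond not p there: 2:T, 4:F, 7:T, 8:T. ✗
7: successors {2, 4, 6}; Diamond not p there: 2:T, 4:F, 6:T. ✗
8: successors {1, 4, 5, 7, 8}; Diamond not p there: 1:F, 4:F, 5:T, 7:T, 8:T. ✗
Satisfying worlds: {1, 3}.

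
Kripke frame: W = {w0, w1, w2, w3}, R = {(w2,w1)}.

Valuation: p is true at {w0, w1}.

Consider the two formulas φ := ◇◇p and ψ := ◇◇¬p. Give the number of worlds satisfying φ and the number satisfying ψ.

For ◇◇p:
w0: no successors, so ◇◇p fails. ✗
w1: no successors, so ◇◇p fails. ✗
w2: successors {w1}; ◇p there: w1:F. ✗
w3: no successors, so ◇◇p fails. ✗
— 0 worlds.
For ◇◇¬p:
w0: no successors, so ◇◇¬p fails. ✗
w1: no successors, so ◇◇¬p fails. ✗
w2: successors {w1}; ◇¬p there: w1:F. ✗
w3: no successors, so ◇◇¬p fails. ✗
— 0 worlds.

0 and 0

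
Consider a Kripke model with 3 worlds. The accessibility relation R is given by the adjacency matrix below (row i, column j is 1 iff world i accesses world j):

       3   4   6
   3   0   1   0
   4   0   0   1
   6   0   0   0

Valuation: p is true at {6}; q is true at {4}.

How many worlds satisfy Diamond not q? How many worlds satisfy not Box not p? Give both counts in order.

1 and 1

For Diamond not q:
3: successors {4}; not q there: 4:F. ✗
4: successors {6}; not q there: 6:T. ✓
6: no successors, so Diamond not q fails. ✗
— 1 world.
For not Box not p:
3: Box not p is T. ✗
4: Box not p is F. ✓
6: Box not p is T. ✗
— 1 world.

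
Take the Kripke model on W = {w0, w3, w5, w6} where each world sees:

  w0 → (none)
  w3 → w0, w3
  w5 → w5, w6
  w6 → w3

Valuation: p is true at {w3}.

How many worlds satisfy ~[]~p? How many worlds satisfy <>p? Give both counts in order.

For ~[]~p:
w0: []~p is T. ✗
w3: []~p is F. ✓
w5: []~p is T. ✗
w6: []~p is F. ✓
— 2 worlds.
For <>p:
w0: no successors, so <>p fails. ✗
w3: successors {w0, w3}; p there: w0:F, w3:T. ✓
w5: successors {w5, w6}; p there: w5:F, w6:F. ✗
w6: successors {w3}; p there: w3:T. ✓
— 2 worlds.

2 and 2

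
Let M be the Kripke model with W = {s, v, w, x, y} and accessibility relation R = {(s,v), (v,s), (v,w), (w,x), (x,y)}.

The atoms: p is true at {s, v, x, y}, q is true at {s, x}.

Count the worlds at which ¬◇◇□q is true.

3

s: ◇◇□q is T. ✗
v: ◇◇□q is F. ✓
w: ◇◇□q is T. ✗
x: ◇◇□q is F. ✓
y: ◇◇□q is F. ✓
Satisfying worlds: {v, x, y}.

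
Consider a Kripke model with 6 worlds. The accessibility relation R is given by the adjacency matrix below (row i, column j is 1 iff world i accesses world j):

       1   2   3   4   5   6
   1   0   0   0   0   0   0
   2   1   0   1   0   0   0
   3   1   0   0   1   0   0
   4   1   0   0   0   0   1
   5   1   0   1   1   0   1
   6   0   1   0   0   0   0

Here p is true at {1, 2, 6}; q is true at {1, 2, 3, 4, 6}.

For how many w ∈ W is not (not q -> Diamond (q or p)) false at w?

6

1: not q -> Diamond (q or p) is T. ✗
2: not q -> Diamond (q or p) is T. ✗
3: not q -> Diamond (q or p) is T. ✗
4: not q -> Diamond (q or p) is T. ✗
5: not q -> Diamond (q or p) is T. ✗
6: not q -> Diamond (q or p) is T. ✗
Satisfying worlds: ∅.
So not (not q -> Diamond (q or p)) fails at the other 6 worlds.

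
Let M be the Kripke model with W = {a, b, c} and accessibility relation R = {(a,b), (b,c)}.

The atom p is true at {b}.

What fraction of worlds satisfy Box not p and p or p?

1/3

a: Box not p and p is F, p is F. ✗
b: Box not p and p is T, p is T. ✓
c: Box not p and p is F, p is F. ✗
That's 1 of 3 worlds, so 1/3.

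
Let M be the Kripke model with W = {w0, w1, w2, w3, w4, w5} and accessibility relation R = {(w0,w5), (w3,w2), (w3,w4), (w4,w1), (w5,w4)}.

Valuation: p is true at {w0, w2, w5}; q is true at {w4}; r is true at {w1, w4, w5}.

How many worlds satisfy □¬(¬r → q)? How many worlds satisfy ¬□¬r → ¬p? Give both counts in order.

2 and 4

For □¬(¬r → q):
w0: successors {w5}; ¬(¬r → q) there: w5:F. ✗
w1: no successors, so □¬(¬r → q) holds vacuously. ✓
w2: no successors, so □¬(¬r → q) holds vacuously. ✓
w3: successors {w2, w4}; ¬(¬r → q) there: w2:T, w4:F. ✗
w4: successors {w1}; ¬(¬r → q) there: w1:F. ✗
w5: successors {w4}; ¬(¬r → q) there: w4:F. ✗
— 2 worlds.
For ¬□¬r → ¬p:
w0: ¬□¬r is T, ¬p is F. ✗
w1: ¬□¬r is F, ¬p is T. ✓
w2: ¬□¬r is F, ¬p is F. ✓
w3: ¬□¬r is T, ¬p is T. ✓
w4: ¬□¬r is T, ¬p is T. ✓
w5: ¬□¬r is T, ¬p is F. ✗
— 4 worlds.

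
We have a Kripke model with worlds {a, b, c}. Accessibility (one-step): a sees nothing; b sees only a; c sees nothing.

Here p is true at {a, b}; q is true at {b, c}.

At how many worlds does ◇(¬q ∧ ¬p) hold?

0

a: no successors, so ◇(¬q ∧ ¬p) fails. ✗
b: successors {a}; ¬q ∧ ¬p there: a:F. ✗
c: no successors, so ◇(¬q ∧ ¬p) fails. ✗
Satisfying worlds: ∅.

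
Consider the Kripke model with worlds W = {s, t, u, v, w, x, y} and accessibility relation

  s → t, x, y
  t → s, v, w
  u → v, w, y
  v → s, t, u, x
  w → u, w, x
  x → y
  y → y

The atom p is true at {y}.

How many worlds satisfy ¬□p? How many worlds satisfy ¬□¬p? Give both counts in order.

5 and 4

For ¬□p:
s: □p is F. ✓
t: □p is F. ✓
u: □p is F. ✓
v: □p is F. ✓
w: □p is F. ✓
x: □p is T. ✗
y: □p is T. ✗
— 5 worlds.
For ¬□¬p:
s: □¬p is F. ✓
t: □¬p is T. ✗
u: □¬p is F. ✓
v: □¬p is T. ✗
w: □¬p is T. ✗
x: □¬p is F. ✓
y: □¬p is F. ✓
— 4 worlds.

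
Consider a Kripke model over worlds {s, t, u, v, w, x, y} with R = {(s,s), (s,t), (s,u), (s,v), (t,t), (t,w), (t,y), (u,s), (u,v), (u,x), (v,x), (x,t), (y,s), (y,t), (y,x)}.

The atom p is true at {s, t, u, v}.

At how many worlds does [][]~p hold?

s: successors {s, t, u, v}; []~p there: s:F, t:F, u:F, v:T. ✗
t: successors {t, w, y}; []~p there: t:F, w:T, y:F. ✗
u: successors {s, v, x}; []~p there: s:F, v:T, x:F. ✗
v: successors {x}; []~p there: x:F. ✗
w: no successors, so [][]~p holds vacuously. ✓
x: successors {t}; []~p there: t:F. ✗
y: successors {s, t, x}; []~p there: s:F, t:F, x:F. ✗
Satisfying worlds: {w}.

1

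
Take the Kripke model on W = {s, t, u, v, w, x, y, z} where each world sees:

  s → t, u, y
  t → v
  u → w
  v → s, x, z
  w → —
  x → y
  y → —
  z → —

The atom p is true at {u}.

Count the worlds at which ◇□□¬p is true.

s: successors {t, u, y}; □□¬p there: t:T, u:T, y:T. ✓
t: successors {v}; □□¬p there: v:F. ✗
u: successors {w}; □□¬p there: w:T. ✓
v: successors {s, x, z}; □□¬p there: s:T, x:T, z:T. ✓
w: no successors, so ◇□□¬p fails. ✗
x: successors {y}; □□¬p there: y:T. ✓
y: no successors, so ◇□□¬p fails. ✗
z: no successors, so ◇□□¬p fails. ✗
Satisfying worlds: {s, u, v, x}.

4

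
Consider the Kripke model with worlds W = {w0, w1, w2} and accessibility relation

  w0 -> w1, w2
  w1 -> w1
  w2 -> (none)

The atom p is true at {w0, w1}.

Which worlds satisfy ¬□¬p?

{w0, w1}

w0: □¬p is F. ✓
w1: □¬p is F. ✓
w2: □¬p is T. ✗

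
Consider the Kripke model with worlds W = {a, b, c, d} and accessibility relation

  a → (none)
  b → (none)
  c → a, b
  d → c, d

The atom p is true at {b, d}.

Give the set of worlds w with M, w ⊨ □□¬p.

a: no successors, so □□¬p holds vacuously. ✓
b: no successors, so □□¬p holds vacuously. ✓
c: successors {a, b}; □¬p there: a:T, b:T. ✓
d: successors {c, d}; □¬p there: c:F, d:F. ✗

{a, b, c}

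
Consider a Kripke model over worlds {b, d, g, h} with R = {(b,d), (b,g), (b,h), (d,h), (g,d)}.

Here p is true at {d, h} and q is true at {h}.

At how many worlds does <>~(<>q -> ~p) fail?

b: successors {d, g, h}; ~(<>q -> ~p) there: d:T, g:F, h:F. ✓
d: successors {h}; ~(<>q -> ~p) there: h:F. ✗
g: successors {d}; ~(<>q -> ~p) there: d:T. ✓
h: no successors, so <>~(<>q -> ~p) fails. ✗
Satisfying worlds: {b, g}.
So <>~(<>q -> ~p) fails at the other 2 worlds.

2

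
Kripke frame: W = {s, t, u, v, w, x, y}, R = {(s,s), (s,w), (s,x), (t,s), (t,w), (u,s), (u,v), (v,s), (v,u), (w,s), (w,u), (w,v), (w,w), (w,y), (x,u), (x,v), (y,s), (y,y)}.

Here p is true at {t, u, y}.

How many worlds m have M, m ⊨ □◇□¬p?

7

s: successors {s, w, x}; ◇□¬p there: s:T, w:T, x:T. ✓
t: successors {s, w}; ◇□¬p there: s:T, w:T. ✓
u: successors {s, v}; ◇□¬p there: s:T, v:T. ✓
v: successors {s, u}; ◇□¬p there: s:T, u:T. ✓
w: successors {s, u, v, w, y}; ◇□¬p there: s:T, u:T, v:T, w:T, y:T. ✓
x: successors {u, v}; ◇□¬p there: u:T, v:T. ✓
y: successors {s, y}; ◇□¬p there: s:T, y:T. ✓
Satisfying worlds: {s, t, u, v, w, x, y}.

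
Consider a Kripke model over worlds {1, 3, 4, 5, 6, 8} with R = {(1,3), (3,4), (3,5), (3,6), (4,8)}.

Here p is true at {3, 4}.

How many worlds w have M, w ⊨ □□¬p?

5

1: successors {3}; □¬p there: 3:F. ✗
3: successors {4, 5, 6}; □¬p there: 4:T, 5:T, 6:T. ✓
4: successors {8}; □¬p there: 8:T. ✓
5: no successors, so □□¬p holds vacuously. ✓
6: no successors, so □□¬p holds vacuously. ✓
8: no successors, so □□¬p holds vacuously. ✓
Satisfying worlds: {3, 4, 5, 6, 8}.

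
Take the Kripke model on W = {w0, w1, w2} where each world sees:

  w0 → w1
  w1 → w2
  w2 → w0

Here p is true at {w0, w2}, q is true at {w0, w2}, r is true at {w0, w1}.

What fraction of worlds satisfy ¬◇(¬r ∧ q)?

w0: ◇(¬r ∧ q) is F. ✓
w1: ◇(¬r ∧ q) is T. ✗
w2: ◇(¬r ∧ q) is F. ✓
That's 2 of 3 worlds, so 2/3.

2/3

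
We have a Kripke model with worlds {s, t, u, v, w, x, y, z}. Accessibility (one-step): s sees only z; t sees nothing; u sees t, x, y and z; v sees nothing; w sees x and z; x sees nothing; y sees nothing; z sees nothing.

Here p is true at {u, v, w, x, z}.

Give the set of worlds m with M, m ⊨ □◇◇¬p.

{t, v, x, y, z}

s: successors {z}; ◇◇¬p there: z:F. ✗
t: no successors, so □◇◇¬p holds vacuously. ✓
u: successors {t, x, y, z}; ◇◇¬p there: t:F, x:F, y:F, z:F. ✗
v: no successors, so □◇◇¬p holds vacuously. ✓
w: successors {x, z}; ◇◇¬p there: x:F, z:F. ✗
x: no successors, so □◇◇¬p holds vacuously. ✓
y: no successors, so □◇◇¬p holds vacuously. ✓
z: no successors, so □◇◇¬p holds vacuously. ✓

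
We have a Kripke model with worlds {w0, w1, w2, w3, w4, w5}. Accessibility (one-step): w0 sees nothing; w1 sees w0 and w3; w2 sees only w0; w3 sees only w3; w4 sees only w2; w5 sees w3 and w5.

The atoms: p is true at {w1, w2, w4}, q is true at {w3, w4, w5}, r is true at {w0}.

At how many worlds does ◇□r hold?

3

w0: no successors, so ◇□r fails. ✗
w1: successors {w0, w3}; □r there: w0:T, w3:F. ✓
w2: successors {w0}; □r there: w0:T. ✓
w3: successors {w3}; □r there: w3:F. ✗
w4: successors {w2}; □r there: w2:T. ✓
w5: successors {w3, w5}; □r there: w3:F, w5:F. ✗
Satisfying worlds: {w1, w2, w4}.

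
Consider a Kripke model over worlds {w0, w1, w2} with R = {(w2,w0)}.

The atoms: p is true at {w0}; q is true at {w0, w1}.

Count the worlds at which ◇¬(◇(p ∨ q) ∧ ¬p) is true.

1

w0: no successors, so ◇¬(◇(p ∨ q) ∧ ¬p) fails. ✗
w1: no successors, so ◇¬(◇(p ∨ q) ∧ ¬p) fails. ✗
w2: successors {w0}; ¬(◇(p ∨ q) ∧ ¬p) there: w0:T. ✓
Satisfying worlds: {w2}.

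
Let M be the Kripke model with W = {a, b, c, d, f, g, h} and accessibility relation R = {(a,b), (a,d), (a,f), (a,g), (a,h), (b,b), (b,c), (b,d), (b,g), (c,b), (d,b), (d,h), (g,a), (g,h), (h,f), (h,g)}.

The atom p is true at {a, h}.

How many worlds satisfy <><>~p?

a: successors {b, d, f, g, h}; <>~p there: b:T, d:T, f:F, g:F, h:T. ✓
b: successors {b, c, d, g}; <>~p there: b:T, c:T, d:T, g:F. ✓
c: successors {b}; <>~p there: b:T. ✓
d: successors {b, h}; <>~p there: b:T, h:T. ✓
f: no successors, so <><>~p fails. ✗
g: successors {a, h}; <>~p there: a:T, h:T. ✓
h: successors {f, g}; <>~p there: f:F, g:F. ✗
Satisfying worlds: {a, b, c, d, g}.

5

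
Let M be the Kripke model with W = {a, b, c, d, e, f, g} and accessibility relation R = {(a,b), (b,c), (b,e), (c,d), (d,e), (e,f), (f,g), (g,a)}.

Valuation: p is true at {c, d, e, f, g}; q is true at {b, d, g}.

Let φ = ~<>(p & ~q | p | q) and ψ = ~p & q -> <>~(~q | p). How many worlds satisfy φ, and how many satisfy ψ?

1 and 6

For ~<>(p & ~q | p | q):
a: <>(p & ~q | p | q) is T. ✗
b: <>(p & ~q | p | q) is T. ✗
c: <>(p & ~q | p | q) is T. ✗
d: <>(p & ~q | p | q) is T. ✗
e: <>(p & ~q | p | q) is T. ✗
f: <>(p & ~q | p | q) is T. ✗
g: <>(p & ~q | p | q) is F. ✓
— 1 world.
For ~p & q -> <>~(~q | p):
a: ~p & q is F, <>~(~q | p) is T. ✓
b: ~p & q is T, <>~(~q | p) is F. ✗
c: ~p & q is F, <>~(~q | p) is F. ✓
d: ~p & q is F, <>~(~q | p) is F. ✓
e: ~p & q is F, <>~(~q | p) is F. ✓
f: ~p & q is F, <>~(~q | p) is F. ✓
g: ~p & q is F, <>~(~q | p) is F. ✓
— 6 worlds.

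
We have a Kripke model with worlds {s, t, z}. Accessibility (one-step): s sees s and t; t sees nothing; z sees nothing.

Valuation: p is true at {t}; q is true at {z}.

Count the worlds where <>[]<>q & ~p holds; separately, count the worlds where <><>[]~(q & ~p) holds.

1 and 1

For <>[]<>q & ~p:
s: <>[]<>q is T, ~p is T. ✓
t: <>[]<>q is F, ~p is F. ✗
z: <>[]<>q is F, ~p is T. ✗
— 1 world.
For <><>[]~(q & ~p):
s: successors {s, t}; <>[]~(q & ~p) there: s:T, t:F. ✓
t: no successors, so <><>[]~(q & ~p) fails. ✗
z: no successors, so <><>[]~(q & ~p) fails. ✗
— 1 world.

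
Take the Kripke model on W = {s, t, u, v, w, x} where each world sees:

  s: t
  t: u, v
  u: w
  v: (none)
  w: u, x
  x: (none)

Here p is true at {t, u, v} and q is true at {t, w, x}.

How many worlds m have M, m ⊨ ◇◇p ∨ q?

s: ◇◇p is T, q is F. ✓
t: ◇◇p is F, q is T. ✓
u: ◇◇p is T, q is F. ✓
v: ◇◇p is F, q is F. ✗
w: ◇◇p is F, q is T. ✓
x: ◇◇p is F, q is T. ✓
Satisfying worlds: {s, t, u, w, x}.

5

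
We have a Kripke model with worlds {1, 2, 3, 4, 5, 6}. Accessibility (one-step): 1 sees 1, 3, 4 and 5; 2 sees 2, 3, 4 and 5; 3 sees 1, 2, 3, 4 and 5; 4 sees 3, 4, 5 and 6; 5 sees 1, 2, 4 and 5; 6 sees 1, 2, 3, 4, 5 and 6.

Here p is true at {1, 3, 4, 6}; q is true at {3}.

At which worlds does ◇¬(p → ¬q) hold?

{1, 2, 3, 4, 6}

1: successors {1, 3, 4, 5}; ¬(p → ¬q) there: 1:F, 3:T, 4:F, 5:F. ✓
2: successors {2, 3, 4, 5}; ¬(p → ¬q) there: 2:F, 3:T, 4:F, 5:F. ✓
3: successors {1, 2, 3, 4, 5}; ¬(p → ¬q) there: 1:F, 2:F, 3:T, 4:F, 5:F. ✓
4: successors {3, 4, 5, 6}; ¬(p → ¬q) there: 3:T, 4:F, 5:F, 6:F. ✓
5: successors {1, 2, 4, 5}; ¬(p → ¬q) there: 1:F, 2:F, 4:F, 5:F. ✗
6: successors {1, 2, 3, 4, 5, 6}; ¬(p → ¬q) there: 1:F, 2:F, 3:T, 4:F, 5:F, 6:F. ✓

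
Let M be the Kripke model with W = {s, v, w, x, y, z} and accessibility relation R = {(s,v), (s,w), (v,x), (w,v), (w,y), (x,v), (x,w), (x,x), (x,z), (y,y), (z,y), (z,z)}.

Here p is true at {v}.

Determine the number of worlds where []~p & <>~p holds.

s: []~p is F, <>~p is T. ✗
v: []~p is T, <>~p is T. ✓
w: []~p is F, <>~p is T. ✗
x: []~p is F, <>~p is T. ✗
y: []~p is T, <>~p is T. ✓
z: []~p is T, <>~p is T. ✓
Satisfying worlds: {v, y, z}.

3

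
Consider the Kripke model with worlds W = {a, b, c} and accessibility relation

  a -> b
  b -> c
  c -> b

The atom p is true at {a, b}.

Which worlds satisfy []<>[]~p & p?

a: []<>[]~p is F, p is T. ✗
b: []<>[]~p is T, p is T. ✓
c: []<>[]~p is F, p is F. ✗

{b}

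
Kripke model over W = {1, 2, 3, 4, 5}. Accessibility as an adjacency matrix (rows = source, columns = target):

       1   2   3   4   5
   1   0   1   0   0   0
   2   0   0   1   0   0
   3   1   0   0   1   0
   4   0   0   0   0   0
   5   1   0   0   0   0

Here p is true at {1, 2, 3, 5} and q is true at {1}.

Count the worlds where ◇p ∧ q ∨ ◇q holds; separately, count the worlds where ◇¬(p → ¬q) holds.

For ◇p ∧ q ∨ ◇q:
1: ◇p ∧ q is T, ◇q is F. ✓
2: ◇p ∧ q is F, ◇q is F. ✗
3: ◇p ∧ q is F, ◇q is T. ✓
4: ◇p ∧ q is F, ◇q is F. ✗
5: ◇p ∧ q is F, ◇q is T. ✓
— 3 worlds.
For ◇¬(p → ¬q):
1: successors {2}; ¬(p → ¬q) there: 2:F. ✗
2: successors {3}; ¬(p → ¬q) there: 3:F. ✗
3: successors {1, 4}; ¬(p → ¬q) there: 1:T, 4:F. ✓
4: no successors, so ◇¬(p → ¬q) fails. ✗
5: successors {1}; ¬(p → ¬q) there: 1:T. ✓
— 2 worlds.

3 and 2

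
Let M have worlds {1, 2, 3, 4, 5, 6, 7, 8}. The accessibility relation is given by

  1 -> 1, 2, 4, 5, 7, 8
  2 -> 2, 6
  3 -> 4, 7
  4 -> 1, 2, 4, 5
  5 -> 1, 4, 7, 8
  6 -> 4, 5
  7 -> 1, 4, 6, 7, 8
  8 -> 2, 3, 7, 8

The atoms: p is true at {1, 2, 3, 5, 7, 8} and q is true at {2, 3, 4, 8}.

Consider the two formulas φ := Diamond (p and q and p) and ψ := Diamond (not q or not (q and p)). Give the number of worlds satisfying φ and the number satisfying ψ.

For Diamond (p and q and p):
1: successors {1, 2, 4, 5, 7, 8}; p and q and p there: 1:F, 2:T, 4:F, 5:F, 7:F, 8:T. ✓
2: successors {2, 6}; p and q and p there: 2:T, 6:F. ✓
3: successors {4, 7}; p and q and p there: 4:F, 7:F. ✗
4: successors {1, 2, 4, 5}; p and q and p there: 1:F, 2:T, 4:F, 5:F. ✓
5: successors {1, 4, 7, 8}; p and q and p there: 1:F, 4:F, 7:F, 8:T. ✓
6: successors {4, 5}; p and q and p there: 4:F, 5:F. ✗
7: successors {1, 4, 6, 7, 8}; p and q and p there: 1:F, 4:F, 6:F, 7:F, 8:T. ✓
8: successors {2, 3, 7, 8}; p and q and p there: 2:T, 3:T, 7:F, 8:T. ✓
— 6 worlds.
For Diamond (not q or not (q and p)):
1: successors {1, 2, 4, 5, 7, 8}; not q or not (q and p) there: 1:T, 2:F, 4:T, 5:T, 7:T, 8:F. ✓
2: successors {2, 6}; not q or not (q and p) there: 2:F, 6:T. ✓
3: successors {4, 7}; not q or not (q and p) there: 4:T, 7:T. ✓
4: successors {1, 2, 4, 5}; not q or not (q and p) there: 1:T, 2:F, 4:T, 5:T. ✓
5: successors {1, 4, 7, 8}; not q or not (q and p) there: 1:T, 4:T, 7:T, 8:F. ✓
6: successors {4, 5}; not q or not (q and p) there: 4:T, 5:T. ✓
7: successors {1, 4, 6, 7, 8}; not q or not (q and p) there: 1:T, 4:T, 6:T, 7:T, 8:F. ✓
8: successors {2, 3, 7, 8}; not q or not (q and p) there: 2:F, 3:F, 7:T, 8:F. ✓
— 8 worlds.

6 and 8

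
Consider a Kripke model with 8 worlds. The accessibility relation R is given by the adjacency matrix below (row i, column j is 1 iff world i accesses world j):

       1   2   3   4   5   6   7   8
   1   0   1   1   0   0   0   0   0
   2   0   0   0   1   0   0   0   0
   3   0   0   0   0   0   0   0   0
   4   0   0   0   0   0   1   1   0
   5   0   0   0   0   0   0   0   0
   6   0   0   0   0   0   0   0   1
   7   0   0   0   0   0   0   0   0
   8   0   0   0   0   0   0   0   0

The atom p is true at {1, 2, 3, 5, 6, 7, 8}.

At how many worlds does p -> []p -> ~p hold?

1: p is T, []p -> ~p is F. ✗
2: p is T, []p -> ~p is T. ✓
3: p is T, []p -> ~p is F. ✗
4: p is F, []p -> ~p is T. ✓
5: p is T, []p -> ~p is F. ✗
6: p is T, []p -> ~p is F. ✗
7: p is T, []p -> ~p is F. ✗
8: p is T, []p -> ~p is F. ✗
Satisfying worlds: {2, 4}.

2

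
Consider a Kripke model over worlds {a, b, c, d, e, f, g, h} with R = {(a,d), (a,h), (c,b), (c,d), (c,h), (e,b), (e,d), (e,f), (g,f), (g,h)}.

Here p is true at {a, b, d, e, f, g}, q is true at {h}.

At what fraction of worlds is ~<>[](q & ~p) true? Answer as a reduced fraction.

a: <>[](q & ~p) is T. ✗
b: <>[](q & ~p) is F. ✓
c: <>[](q & ~p) is T. ✗
d: <>[](q & ~p) is F. ✓
e: <>[](q & ~p) is T. ✗
f: <>[](q & ~p) is F. ✓
g: <>[](q & ~p) is T. ✗
h: <>[](q & ~p) is F. ✓
That's 4 of 8 worlds, so 4/8 = 1/2.

1/2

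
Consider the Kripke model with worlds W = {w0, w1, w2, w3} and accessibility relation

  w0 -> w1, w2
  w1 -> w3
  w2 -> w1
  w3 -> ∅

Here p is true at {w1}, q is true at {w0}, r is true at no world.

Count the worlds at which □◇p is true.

w0: successors {w1, w2}; ◇p there: w1:F, w2:T. ✗
w1: successors {w3}; ◇p there: w3:F. ✗
w2: successors {w1}; ◇p there: w1:F. ✗
w3: no successors, so □◇p holds vacuously. ✓
Satisfying worlds: {w3}.

1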